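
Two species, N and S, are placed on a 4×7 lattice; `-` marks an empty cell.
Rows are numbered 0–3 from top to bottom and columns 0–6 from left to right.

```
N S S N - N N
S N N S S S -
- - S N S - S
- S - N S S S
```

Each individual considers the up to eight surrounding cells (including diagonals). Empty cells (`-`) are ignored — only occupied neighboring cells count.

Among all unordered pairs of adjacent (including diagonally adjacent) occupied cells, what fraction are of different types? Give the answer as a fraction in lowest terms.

24/47

Scan each occupied cell's neighbors to the right and below (and the two forward diagonals) so each pair is counted once.
From row 0: 12 unlike of 18 pairs (running 12/18).
From row 1: 6 unlike of 15 pairs (running 18/33).
From row 2: 5 unlike of 11 pairs (running 23/44).
From row 3: 1 unlike of 3 pairs (running 24/47).
Total adjacent occupied pairs: 47; unlike-type pairs: 24.
24/47 is already in lowest terms.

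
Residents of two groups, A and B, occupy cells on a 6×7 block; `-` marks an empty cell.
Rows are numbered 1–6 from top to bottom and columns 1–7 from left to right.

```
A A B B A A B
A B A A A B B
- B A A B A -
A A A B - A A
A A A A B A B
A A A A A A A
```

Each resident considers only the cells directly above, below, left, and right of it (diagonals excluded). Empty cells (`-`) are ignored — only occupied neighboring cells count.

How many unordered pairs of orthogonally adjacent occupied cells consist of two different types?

Scan each occupied cell's neighbors to the right and below so each pair is counted once.
Row 1: A(1,1)–A(1,2)= A(1,1)–A(2,1)= A(1,2)–B(1,3)≠ A(1,2)–B(2,2)≠ B(1,3)–B(1,4)= B(1,3)–A(2,3)≠ B(1,4)–A(1,5)≠ B(1,4)–A(2,4)≠ A(1,5)–A(1,6)= A(1,5)–A(2,5)= A(1,6)–B(1,7)≠ A(1,6)–B(2,6)≠ B(1,7)–B(2,7)=  → 7/13 unlike.
Row 2: A(2,1)–B(2,2)≠ B(2,2)–A(2,3)≠ B(2,2)–B(3,2)= A(2,3)–A(2,4)= A(2,3)–A(3,3)= A(2,4)–A(2,5)= A(2,4)–A(3,4)= A(2,5)–B(2,6)≠ A(2,5)–B(3,5)≠ B(2,6)–B(2,7)= B(2,6)–A(3,6)≠  → 5/11 unlike.
Row 3: B(3,2)–A(3,3)≠ B(3,2)–A(4,2)≠ A(3,3)–A(3,4)= A(3,3)–A(4,3)= A(3,4)–B(3,5)≠ A(3,4)–B(4,4)≠ B(3,5)–A(3,6)≠ A(3,6)–A(4,6)=  → 5/8 unlike.
Row 4: A(4,1)–A(4,2)= A(4,1)–A(5,1)= A(4,2)–A(4,3)= A(4,2)–A(5,2)= A(4,3)–B(4,4)≠ A(4,3)–A(5,3)= B(4,4)–A(5,4)≠ A(4,6)–A(4,7)= A(4,6)–A(5,6)= A(4,7)–B(5,7)≠  → 3/10 unlike.
Row 5: A(5,1)–A(5,2)= A(5,1)–A(6,1)= A(5,2)–A(5,3)= A(5,2)–A(6,2)= A(5,3)–A(5,4)= A(5,3)–A(6,3)= A(5,4)–B(5,5)≠ A(5,4)–A(6,4)= B(5,5)–A(5,6)≠ B(5,5)–A(6,5)≠ A(5,6)–B(5,7)≠ A(5,6)–A(6,6)= B(5,7)–A(6,7)≠  → 5/13 unlike.
Row 6: A(6,1)–A(6,2)= A(6,2)–A(6,3)= A(6,3)–A(6,4)= A(6,4)–A(6,5)= A(6,5)–A(6,6)= A(6,6)–A(6,7)=  → 0/6 unlike.
Total adjacent occupied pairs: 61; unlike-type pairs: 25.

25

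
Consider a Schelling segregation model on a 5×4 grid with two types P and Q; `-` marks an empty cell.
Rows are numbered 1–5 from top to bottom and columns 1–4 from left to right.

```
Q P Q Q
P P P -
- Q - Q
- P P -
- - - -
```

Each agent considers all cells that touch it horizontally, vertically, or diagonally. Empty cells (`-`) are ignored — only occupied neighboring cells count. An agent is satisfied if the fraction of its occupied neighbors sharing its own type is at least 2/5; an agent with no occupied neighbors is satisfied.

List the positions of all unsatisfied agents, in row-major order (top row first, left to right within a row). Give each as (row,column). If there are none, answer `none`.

(1,1)Q 0/3 not
(1,2)P 3/5 satisfied
(1,3)Q 1/4 not
(1,4)Q 1/2 satisfied
(2,1)P 2/4 satisfied
(2,2)P 3/6 satisfied
(2,3)P 2/6 not
(3,2)Q 0/5 not
(3,4)Q 0/2 not
(4,2)P 1/2 satisfied
(4,3)P 1/3 not

(1,1), (1,3), (2,3), (3,2), (3,4), (4,3)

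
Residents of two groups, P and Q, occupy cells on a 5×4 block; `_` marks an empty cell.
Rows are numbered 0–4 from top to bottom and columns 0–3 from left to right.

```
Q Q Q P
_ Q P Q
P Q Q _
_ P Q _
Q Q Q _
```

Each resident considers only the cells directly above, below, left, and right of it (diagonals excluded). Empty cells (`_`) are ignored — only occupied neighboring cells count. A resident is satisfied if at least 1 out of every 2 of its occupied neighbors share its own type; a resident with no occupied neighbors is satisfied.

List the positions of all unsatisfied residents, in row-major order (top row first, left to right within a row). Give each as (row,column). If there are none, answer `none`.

(0,2), (0,3), (1,2), (1,3), (2,0), (3,1)

(0,0)Q 1/1 ✓
(0,1)Q 3/3 ✓
(0,2)Q 1/3 ✗
(0,3)P 0/2 ✗
(1,1)Q 2/3 ✓
(1,2)P 0/4 ✗
(1,3)Q 0/2 ✗
(2,0)P 0/1 ✗
(2,1)Q 2/4 ✓
(2,2)Q 2/3 ✓
(3,1)P 0/3 ✗
(3,2)Q 2/3 ✓
(4,0)Q 1/1 ✓
(4,1)Q 2/3 ✓
(4,2)Q 2/2 ✓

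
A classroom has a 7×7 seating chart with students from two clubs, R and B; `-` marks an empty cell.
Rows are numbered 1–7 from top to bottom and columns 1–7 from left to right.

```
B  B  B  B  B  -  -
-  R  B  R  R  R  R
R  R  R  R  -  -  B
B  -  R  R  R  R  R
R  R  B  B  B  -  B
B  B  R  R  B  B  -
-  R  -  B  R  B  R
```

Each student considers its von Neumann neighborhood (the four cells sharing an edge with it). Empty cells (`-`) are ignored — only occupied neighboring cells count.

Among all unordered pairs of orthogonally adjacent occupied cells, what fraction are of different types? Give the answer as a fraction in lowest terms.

Scan each occupied cell's neighbors to the right and below so each pair is counted once.
From row 1: 3 unlike of 8 pairs (running 3/8).
From row 2: 4 unlike of 9 pairs (running 7/17).
From row 3: 2 unlike of 7 pairs (running 9/24).
From row 4: 5 unlike of 9 pairs (running 14/33).
From row 5: 5 unlike of 9 pairs (running 19/42).
From row 6: 5 unlike of 9 pairs (running 24/51).
From row 7: 3 unlike of 3 pairs (running 27/54).
Total adjacent occupied pairs: 54; unlike-type pairs: 27.
27/54 reduces to 1/2.

1/2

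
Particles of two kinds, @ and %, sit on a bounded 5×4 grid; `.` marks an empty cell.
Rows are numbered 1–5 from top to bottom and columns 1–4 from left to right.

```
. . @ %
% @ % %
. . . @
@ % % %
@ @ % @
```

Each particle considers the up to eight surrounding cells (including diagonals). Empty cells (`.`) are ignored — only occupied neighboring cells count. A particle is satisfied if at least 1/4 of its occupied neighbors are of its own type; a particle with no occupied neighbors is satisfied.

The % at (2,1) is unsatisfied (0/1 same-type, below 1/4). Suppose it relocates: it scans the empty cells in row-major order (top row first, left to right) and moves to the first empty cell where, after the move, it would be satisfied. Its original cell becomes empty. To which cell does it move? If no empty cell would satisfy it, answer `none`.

Vacating (2,1). Empty cells in order:
  (1,1): 0/1 same-type → still unsatisfied.
  (1,2): 1/3 same-type → satisfied — stop here.

(1,2)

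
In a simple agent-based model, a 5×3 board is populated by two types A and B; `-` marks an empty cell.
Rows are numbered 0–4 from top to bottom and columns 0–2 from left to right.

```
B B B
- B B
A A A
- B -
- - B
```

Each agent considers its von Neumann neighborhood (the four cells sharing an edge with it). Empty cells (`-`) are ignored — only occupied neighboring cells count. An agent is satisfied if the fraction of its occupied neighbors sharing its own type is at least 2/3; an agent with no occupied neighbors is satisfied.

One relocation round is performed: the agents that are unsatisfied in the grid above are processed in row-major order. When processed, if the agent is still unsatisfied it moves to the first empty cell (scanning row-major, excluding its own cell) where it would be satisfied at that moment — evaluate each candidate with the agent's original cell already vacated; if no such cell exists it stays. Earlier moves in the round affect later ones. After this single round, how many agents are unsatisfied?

Initially unsatisfied (in order): (2,1), (2,2), (3,1).
  (2,1) → (4,0).
  (2,2) → (3,0).
  (3,1) → (1,0).
Resulting grid:
B B B
B B B
A - -
A - -
A - B
Unsatisfied now: (2,0).

1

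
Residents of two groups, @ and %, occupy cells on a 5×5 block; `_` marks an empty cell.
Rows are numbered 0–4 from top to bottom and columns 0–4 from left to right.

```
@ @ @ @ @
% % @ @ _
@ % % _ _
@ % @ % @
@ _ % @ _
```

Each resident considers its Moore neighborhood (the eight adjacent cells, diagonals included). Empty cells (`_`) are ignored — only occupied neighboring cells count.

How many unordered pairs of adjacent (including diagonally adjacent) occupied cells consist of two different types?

24

Scan each occupied cell's neighbors to the right and below (and the two forward diagonals) so each pair is counted once.
From row 0: 5 unlike of 15 pairs (running 5/15).
From row 1: 6 unlike of 11 pairs (running 11/26).
From row 2: 5 unlike of 10 pairs (running 16/36).
From row 3: 7 unlike of 12 pairs (running 23/48).
From row 4: 1 unlike of 1 pairs (running 24/49).
Total adjacent occupied pairs: 49; unlike-type pairs: 24.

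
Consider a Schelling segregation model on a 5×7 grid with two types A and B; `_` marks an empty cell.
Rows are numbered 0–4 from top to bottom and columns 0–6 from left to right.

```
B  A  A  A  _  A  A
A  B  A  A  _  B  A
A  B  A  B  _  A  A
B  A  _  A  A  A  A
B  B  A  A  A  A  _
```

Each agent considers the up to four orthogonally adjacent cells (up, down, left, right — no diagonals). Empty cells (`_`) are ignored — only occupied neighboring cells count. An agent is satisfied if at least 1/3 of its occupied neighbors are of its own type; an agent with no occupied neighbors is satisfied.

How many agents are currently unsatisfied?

Row 0: (0,0)B 0/2 ✗ · (0,1)A 1/3 ✓ · (0,2)A 3/3 ✓ · (0,3)A 2/2 ✓ · (0,5)A 1/2 ✓ · (0,6)A 2/2 ✓
Row 1: (1,0)A 1/3 ✓ · (1,1)B 1/4 ✗ · (1,2)A 3/4 ✓ · (1,3)A 2/3 ✓ · (1,5)B 0/3 ✗ · (1,6)A 2/3 ✓
Row 2: (2,0)A 1/3 ✓ · (2,1)B 1/4 ✗ · (2,2)A 1/3 ✓ · (2,3)B 0/3 ✗ · (2,5)A 2/3 ✓ · (2,6)A 3/3 ✓
Row 3: (3,0)B 1/3 ✓ · (3,1)A 0/3 ✗ · (3,3)A 2/3 ✓ · (3,4)A 3/3 ✓ · (3,5)A 4/4 ✓ · (3,6)A 2/2 ✓
Row 4: (4,0)B 2/2 ✓ · (4,1)B 1/3 ✓ · (4,2)A 1/2 ✓ · (4,3)A 3/3 ✓ · (4,4)A 3/3 ✓ · (4,5)A 2/2 ✓
Unsatisfied: (0,0), (1,1), (1,5), (2,1), (2,3), (3,1) — 6 in total.

6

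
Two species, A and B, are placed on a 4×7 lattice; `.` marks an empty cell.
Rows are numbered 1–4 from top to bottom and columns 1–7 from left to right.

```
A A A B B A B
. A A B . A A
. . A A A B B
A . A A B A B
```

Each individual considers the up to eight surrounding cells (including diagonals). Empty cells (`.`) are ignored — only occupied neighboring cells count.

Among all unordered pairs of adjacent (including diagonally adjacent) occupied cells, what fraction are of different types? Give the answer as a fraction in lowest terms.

Scan each occupied cell's neighbors to the right and below (and the two forward diagonals) so each pair is counted once.
Row 1: A(1,1)–A(1,2)= A(1,1)–A(2,2)= A(1,2)–A(1,3)= A(1,2)–A(2,2)= A(1,2)–A(2,3)= A(1,3)–B(1,4)≠ A(1,3)–A(2,3)= A(1,3)–B(2,4)≠ A(1,3)–A(2,2)= B(1,4)–B(1,5)= B(1,4)–B(2,4)= B(1,4)–A(2,3)≠ B(1,5)–A(1,6)≠ B(1,5)–A(2,6)≠ B(1,5)–B(2,4)= A(1,6)–B(1,7)≠ A(1,6)–A(2,6)= A(1,6)–A(2,7)= B(1,7)–A(2,7)≠ B(1,7)–A(2,6)≠  → 8/20 unlike.
Row 2: A(2,2)–A(2,3)= A(2,2)–A(3,3)= A(2,3)–B(2,4)≠ A(2,3)–A(3,3)= A(2,3)–A(3,4)= B(2,4)–A(3,4)≠ B(2,4)–A(3,5)≠ B(2,4)–A(3,3)≠ A(2,6)–A(2,7)= A(2,6)–B(3,6)≠ A(2,6)–B(3,7)≠ A(2,6)–A(3,5)= A(2,7)–B(3,7)≠ A(2,7)–B(3,6)≠  → 8/14 unlike.
Row 3: A(3,3)–A(3,4)= A(3,3)–A(4,3)= A(3,3)–A(4,4)= A(3,4)–A(3,5)= A(3,4)–A(4,4)= A(3,4)–B(4,5)≠ A(3,4)–A(4,3)= A(3,5)–B(3,6)≠ A(3,5)–B(4,5)≠ A(3,5)–A(4,6)= A(3,5)–A(4,4)= B(3,6)–B(3,7)= B(3,6)–A(4,6)≠ B(3,6)–B(4,7)= B(3,6)–B(4,5)= B(3,7)–B(4,7)= B(3,7)–A(4,6)≠  → 5/17 unlike.
Row 4: A(4,3)–A(4,4)= A(4,4)–B(4,5)≠ B(4,5)–A(4,6)≠ A(4,6)–B(4,7)≠  → 3/4 unlike.
Total adjacent occupied pairs: 55; unlike-type pairs: 24.
24/55 is already in lowest terms.

24/55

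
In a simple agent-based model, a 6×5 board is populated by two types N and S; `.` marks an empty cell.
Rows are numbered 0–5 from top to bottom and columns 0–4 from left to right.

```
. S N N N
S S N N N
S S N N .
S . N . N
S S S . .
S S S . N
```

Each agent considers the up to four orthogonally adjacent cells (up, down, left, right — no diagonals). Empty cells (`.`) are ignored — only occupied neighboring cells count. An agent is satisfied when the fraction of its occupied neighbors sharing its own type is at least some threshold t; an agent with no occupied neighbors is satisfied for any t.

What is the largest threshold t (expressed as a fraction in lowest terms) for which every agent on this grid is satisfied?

(0,1)S 1/2
(0,2)N 2/3
(0,3)N 3/3
(0,4)N 2/2
(1,0)S 2/2
(1,1)S 3/4
(1,2)N 3/4
(1,3)N 4/4
(1,4)N 2/2
(2,0)S 3/3
(2,1)S 2/3
(2,2)N 3/4
(2,3)N 2/2
(3,0)S 2/2
(3,2)N 1/2
(3,4)N — no occupied neighbors
(4,0)S 3/3
(4,1)S 3/3
(4,2)S 2/3
(5,0)S 2/2
(5,1)S 3/3
(5,2)S 2/2
(5,4)N — no occupied neighbors
The smallest same-type fraction is 1/2 at (0,1), which reduces to 1/2. Any threshold above that leaves this agent unsatisfied.

1/2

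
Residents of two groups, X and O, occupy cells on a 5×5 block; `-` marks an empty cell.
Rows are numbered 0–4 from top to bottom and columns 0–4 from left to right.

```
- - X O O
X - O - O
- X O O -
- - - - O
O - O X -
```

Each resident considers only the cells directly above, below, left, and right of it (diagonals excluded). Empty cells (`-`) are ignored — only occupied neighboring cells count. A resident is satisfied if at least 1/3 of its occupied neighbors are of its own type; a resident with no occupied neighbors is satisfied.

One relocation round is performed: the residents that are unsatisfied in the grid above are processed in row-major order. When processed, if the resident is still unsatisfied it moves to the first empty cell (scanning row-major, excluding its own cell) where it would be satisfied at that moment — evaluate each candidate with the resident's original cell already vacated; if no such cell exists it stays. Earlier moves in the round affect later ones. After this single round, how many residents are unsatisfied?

0

Initially unsatisfied (in order): (0,2), (2,1), (4,2), (4,3).
  (0,2) → (0,0).
  (2,1) → (0,1).
  (4,2) → (0,2).
  (4,3): now satisfied by earlier moves; stays.
Resulting grid:
X X O O O
X - O - O
- - O O -
- - - - O
O - - X -
All satisfied now.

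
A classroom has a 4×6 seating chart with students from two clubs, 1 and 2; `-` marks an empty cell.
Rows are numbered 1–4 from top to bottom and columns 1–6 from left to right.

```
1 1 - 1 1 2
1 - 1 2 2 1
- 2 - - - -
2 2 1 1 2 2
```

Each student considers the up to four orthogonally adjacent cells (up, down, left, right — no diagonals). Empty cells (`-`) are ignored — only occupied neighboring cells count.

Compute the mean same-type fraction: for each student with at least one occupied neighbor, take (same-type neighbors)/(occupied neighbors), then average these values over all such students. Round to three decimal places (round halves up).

0.569

(1,1)1 2/2
(1,2)1 1/1
(1,4)1 1/2
(1,5)1 1/3
(1,6)2 0/2
(2,1)1 1/1
(2,3)1 0/1
(2,4)2 1/3
(2,5)2 1/3
(2,6)1 0/2
(3,2)2 1/1
(4,1)2 1/1
(4,2)2 2/3
(4,3)1 1/2
(4,4)1 1/2
(4,5)2 1/2
(4,6)2 1/1
Sum over 17 students: 2/2 + 1/1 + 1/2 + 1/3 + 0/2 + 1/1 + 0/1 + 1/3 + 1/3 + 0/2 + 1/1 + 1/1 + 2/3 + 1/2 + 1/2 + 1/2 + 1/1 = 29/3; mean = 29/3 ÷ 17 = 29/51 = 0.568627… → 0.569.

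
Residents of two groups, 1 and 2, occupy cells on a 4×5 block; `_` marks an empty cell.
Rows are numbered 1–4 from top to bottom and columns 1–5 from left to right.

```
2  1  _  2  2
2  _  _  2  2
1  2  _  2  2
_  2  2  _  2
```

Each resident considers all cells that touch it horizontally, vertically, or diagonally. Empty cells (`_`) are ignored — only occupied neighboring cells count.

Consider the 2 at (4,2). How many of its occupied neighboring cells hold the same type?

2

Occupied neighbors of (4,2): (3,1)=1, (3,2)=2, (4,3)=2.
Same type (2): 2 of 3.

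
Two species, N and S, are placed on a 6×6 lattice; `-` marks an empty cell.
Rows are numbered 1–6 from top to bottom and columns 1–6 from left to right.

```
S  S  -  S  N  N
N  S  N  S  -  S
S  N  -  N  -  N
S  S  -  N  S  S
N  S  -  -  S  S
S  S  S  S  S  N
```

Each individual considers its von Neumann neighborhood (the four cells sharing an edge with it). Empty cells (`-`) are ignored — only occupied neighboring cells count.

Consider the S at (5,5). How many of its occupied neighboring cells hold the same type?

Occupied neighbors of (5,5): (4,5)=S, (6,5)=S, (5,6)=S.
Same type (S): 3 of 3.

3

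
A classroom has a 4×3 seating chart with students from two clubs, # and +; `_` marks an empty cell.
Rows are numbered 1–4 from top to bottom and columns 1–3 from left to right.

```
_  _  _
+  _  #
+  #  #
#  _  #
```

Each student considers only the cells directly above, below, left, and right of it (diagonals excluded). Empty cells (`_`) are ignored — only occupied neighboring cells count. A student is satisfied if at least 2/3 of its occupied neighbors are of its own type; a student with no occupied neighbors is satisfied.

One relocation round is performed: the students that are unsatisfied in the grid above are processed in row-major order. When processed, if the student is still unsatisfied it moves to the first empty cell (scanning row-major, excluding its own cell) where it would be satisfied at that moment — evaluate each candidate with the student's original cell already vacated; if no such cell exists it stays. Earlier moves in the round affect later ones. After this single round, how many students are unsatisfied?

0

Initially unsatisfied (in order): (3,1), (3,2), (4,1).
  (3,1) → (1,1).
  (3,2): now satisfied by earlier moves; stays.
  (4,1): now satisfied by earlier moves; stays.
Resulting grid:
+ _ _
+ _ #
_ # #
# _ #
All satisfied now.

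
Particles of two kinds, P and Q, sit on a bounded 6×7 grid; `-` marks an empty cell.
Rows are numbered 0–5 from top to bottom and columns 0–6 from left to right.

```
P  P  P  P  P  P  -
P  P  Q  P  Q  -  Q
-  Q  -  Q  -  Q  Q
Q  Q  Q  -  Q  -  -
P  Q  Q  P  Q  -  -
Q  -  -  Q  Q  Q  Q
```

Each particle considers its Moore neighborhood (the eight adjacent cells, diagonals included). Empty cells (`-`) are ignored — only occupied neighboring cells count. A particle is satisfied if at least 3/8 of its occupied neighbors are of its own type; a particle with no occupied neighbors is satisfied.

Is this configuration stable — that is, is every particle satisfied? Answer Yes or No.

No

Row 0: (0,0)P 3/3 ok · (0,1)P 4/5 ok · (0,2)P 4/5 ok · (0,3)P 3/5 ok · (0,4)P 3/4 ok · (0,5)P 1/3 unhappy
Row 1: (1,0)P 3/4 ok · (1,1)P 4/6 ok · (1,2)Q 2/7 unhappy · (1,3)P 3/6 ok · (1,4)Q 2/6 unhappy · (1,6)Q 2/3 ok
Row 2: (2,1)Q 4/6 ok · (2,3)Q 4/5 ok · (2,5)Q 4/4 ok · (2,6)Q 2/2 ok
Row 3: (3,0)Q 3/4 ok · (3,1)Q 5/6 ok · (3,2)Q 5/6 ok · (3,4)Q 3/4 ok
Row 4: (4,0)P 0/4 unhappy · (4,1)Q 5/6 ok · (4,2)Q 4/5 ok · (4,3)P 0/6 unhappy · (4,4)Q 4/5 ok
Row 5: (5,0)Q 1/2 ok · (5,3)Q 3/4 ok · (5,4)Q 3/4 ok · (5,5)Q 3/3 ok · (5,6)Q 1/1 ok
For instance (0,5) has only 1/3 same-type neighbors, below 3/8.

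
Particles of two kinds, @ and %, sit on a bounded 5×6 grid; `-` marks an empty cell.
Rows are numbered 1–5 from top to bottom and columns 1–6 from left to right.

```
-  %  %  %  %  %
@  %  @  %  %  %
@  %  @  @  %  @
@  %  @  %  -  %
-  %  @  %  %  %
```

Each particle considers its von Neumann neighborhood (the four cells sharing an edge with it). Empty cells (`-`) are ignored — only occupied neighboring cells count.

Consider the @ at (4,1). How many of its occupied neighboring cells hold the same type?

Occupied neighbors of (4,1): (3,1)=@, (4,2)=%.
Same type (@): 1 of 2.

1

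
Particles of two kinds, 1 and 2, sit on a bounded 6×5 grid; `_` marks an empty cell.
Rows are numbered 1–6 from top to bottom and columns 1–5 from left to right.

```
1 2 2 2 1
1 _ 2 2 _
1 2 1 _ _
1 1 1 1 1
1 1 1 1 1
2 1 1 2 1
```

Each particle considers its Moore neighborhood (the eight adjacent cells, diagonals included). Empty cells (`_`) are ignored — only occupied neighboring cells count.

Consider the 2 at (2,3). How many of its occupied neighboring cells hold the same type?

Occupied neighbors of (2,3): (1,2)=2, (1,3)=2, (1,4)=2, (2,4)=2, (3,2)=2, (3,3)=1.
Same type (2): 5 of 6.

5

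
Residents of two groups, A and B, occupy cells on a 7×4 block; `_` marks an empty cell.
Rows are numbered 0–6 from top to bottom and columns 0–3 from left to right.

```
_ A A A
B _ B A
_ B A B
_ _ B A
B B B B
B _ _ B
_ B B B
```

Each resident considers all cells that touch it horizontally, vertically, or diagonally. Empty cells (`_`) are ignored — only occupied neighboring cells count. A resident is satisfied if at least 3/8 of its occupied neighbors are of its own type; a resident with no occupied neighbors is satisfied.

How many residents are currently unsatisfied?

4

(0,1)A 1/3 ✗
(0,2)A 3/4 ✓
(0,3)A 2/3 ✓
(1,0)B 1/2 ✓
(1,2)B 2/7 ✗
(1,3)A 3/5 ✓
(2,1)B 3/4 ✓
(2,2)A 2/6 ✗
(2,3)B 2/5 ✓
(3,2)B 5/7 ✓
(3,3)A 1/5 ✗
(4,0)B 2/2 ✓
(4,1)B 4/4 ✓
(4,2)B 4/5 ✓
(4,3)B 3/4 ✓
(5,0)B 3/3 ✓
(5,3)B 4/4 ✓
(6,1)B 2/2 ✓
(6,2)B 3/3 ✓
(6,3)B 2/2 ✓
Unsatisfied: (0,1), (1,2), (2,2), (3,3) — 4 in total.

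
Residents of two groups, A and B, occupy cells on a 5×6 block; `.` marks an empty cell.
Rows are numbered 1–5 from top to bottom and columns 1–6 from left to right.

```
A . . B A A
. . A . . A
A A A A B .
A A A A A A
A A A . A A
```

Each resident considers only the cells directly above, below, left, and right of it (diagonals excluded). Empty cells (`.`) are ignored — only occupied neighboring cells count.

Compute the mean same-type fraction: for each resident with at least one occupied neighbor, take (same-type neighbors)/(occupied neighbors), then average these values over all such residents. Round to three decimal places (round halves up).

0.853

(1,1)A — no occupied neighbors
(1,4)B 0/1
(1,5)A 1/2
(1,6)A 2/2
(2,3)A 1/1
(2,6)A 1/1
(3,1)A 2/2
(3,2)A 3/3
(3,3)A 4/4
(3,4)A 2/3
(3,5)B 0/2
(4,1)A 3/3
(4,2)A 4/4
(4,3)A 4/4
(4,4)A 3/3
(4,5)A 3/4
(4,6)A 2/2
(5,1)A 2/2
(5,2)A 3/3
(5,3)A 2/2
(5,5)A 2/2
(5,6)A 2/2
Sum over 21 residents: 0/1 + 1/2 + 2/2 + 1/1 + 1/1 + 2/2 + 3/3 + 4/4 + 2/3 + 0/2 + 3/3 + 4/4 + 4/4 + 3/3 + 3/4 + 2/2 + 2/2 + 3/3 + 2/2 + 2/2 + 2/2 = 215/12; mean = 215/12 ÷ 21 = 215/252 = 0.853174… → 0.853.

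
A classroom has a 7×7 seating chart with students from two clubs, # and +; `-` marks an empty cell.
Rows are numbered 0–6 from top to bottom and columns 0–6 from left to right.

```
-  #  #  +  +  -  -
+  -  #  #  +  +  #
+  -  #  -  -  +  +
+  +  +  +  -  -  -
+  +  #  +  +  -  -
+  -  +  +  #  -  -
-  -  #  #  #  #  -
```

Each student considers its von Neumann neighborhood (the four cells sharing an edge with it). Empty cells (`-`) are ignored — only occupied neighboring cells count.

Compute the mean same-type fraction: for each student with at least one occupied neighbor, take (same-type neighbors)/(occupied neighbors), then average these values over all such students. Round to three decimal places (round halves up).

0.691

(0,1)# 1/1
(0,2)# 2/3
(0,3)+ 1/3
(0,4)+ 2/2
(1,0)+ 1/1
(1,2)# 3/3
(1,3)# 1/3
(1,4)+ 2/3
(1,5)+ 2/3
(1,6)# 0/2
(2,0)+ 2/2
(2,2)# 1/2
(2,5)+ 2/2
(2,6)+ 1/2
(3,0)+ 3/3
(3,1)+ 3/3
(3,2)+ 2/4
(3,3)+ 2/2
(4,0)+ 3/3
(4,1)+ 2/3
(4,2)# 0/4
(4,3)+ 3/4
(4,4)+ 1/2
(5,0)+ 1/1
(5,2)+ 1/3
(5,3)+ 2/4
(5,4)# 1/3
(6,2)# 1/2
(6,3)# 2/3
(6,4)# 3/3
(6,5)# 1/1
Sum over 31 students: 1/1 + 2/3 + 1/3 + 2/2 + 1/1 + 3/3 + 1/3 + 2/3 + 2/3 + 0/2 + 2/2 + 1/2 + 2/2 + 1/2 + 3/3 + 3/3 + 2/4 + 2/2 + 3/3 + 2/3 + 0/4 + 3/4 + 1/2 + 1/1 + 1/3 + 2/4 + 1/3 + 1/2 + 2/3 + 3/3 + 1/1 = 257/12; mean = 257/12 ÷ 31 = 257/372 = 0.690860… → 0.691.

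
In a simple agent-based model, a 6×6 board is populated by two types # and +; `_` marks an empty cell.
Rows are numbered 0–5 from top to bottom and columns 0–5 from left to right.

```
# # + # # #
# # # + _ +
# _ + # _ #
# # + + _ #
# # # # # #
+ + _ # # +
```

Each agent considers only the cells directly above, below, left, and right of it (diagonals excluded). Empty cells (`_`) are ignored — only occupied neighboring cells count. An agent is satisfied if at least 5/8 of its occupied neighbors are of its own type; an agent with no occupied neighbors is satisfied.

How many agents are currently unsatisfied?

14

(0,0)# 2/2 satisfied
(0,1)# 2/3 satisfied
(0,2)+ 0/3 not
(0,3)# 1/3 not
(0,4)# 2/2 satisfied
(0,5)# 1/2 not
(1,0)# 3/3 satisfied
(1,1)# 3/3 satisfied
(1,2)# 1/4 not
(1,3)+ 0/3 not
(1,5)+ 0/2 not
(2,0)# 2/2 satisfied
(2,2)+ 1/3 not
(2,3)# 0/3 not
(2,5)# 1/2 not
(3,0)# 3/3 satisfied
(3,1)# 2/3 satisfied
(3,2)+ 2/4 not
(3,3)+ 1/3 not
(3,5)# 2/2 satisfied
(4,0)# 2/3 satisfied
(4,1)# 3/4 satisfied
(4,2)# 2/3 satisfied
(4,3)# 3/4 satisfied
(4,4)# 3/3 satisfied
(4,5)# 2/3 satisfied
(5,0)+ 1/2 not
(5,1)+ 1/2 not
(5,3)# 2/2 satisfied
(5,4)# 2/3 satisfied
(5,5)+ 0/2 not
Unsatisfied: (0,2), (0,3), (0,5), (1,2), (1,3), (1,5), (2,2), (2,3), (2,5), (3,2), (3,3), (5,0), (5,1), (5,5) — 14 in total.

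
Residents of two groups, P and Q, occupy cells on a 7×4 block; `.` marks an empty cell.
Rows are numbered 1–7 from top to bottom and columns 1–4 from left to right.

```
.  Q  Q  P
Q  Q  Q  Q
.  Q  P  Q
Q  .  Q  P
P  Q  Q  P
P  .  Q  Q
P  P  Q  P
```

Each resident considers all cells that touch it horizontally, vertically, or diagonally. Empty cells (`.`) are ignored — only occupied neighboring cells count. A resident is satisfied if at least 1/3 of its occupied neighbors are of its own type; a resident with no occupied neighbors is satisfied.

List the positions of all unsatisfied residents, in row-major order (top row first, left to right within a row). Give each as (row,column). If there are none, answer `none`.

(1,4), (3,3), (5,4), (7,4)

Row 1: (1,2)Q 4/4 ✓ · (1,3)Q 4/5 ✓ · (1,4)P 0/3 ✗
Row 2: (2,1)Q 3/3 ✓ · (2,2)Q 5/6 ✓ · (2,3)Q 6/8 ✓ · (2,4)Q 3/5 ✓
Row 3: (3,2)Q 5/6 ✓ · (3,3)P 1/7 ✗ · (3,4)Q 3/5 ✓
Row 4: (4,1)Q 2/3 ✓ · (4,3)Q 4/7 ✓ · (4,4)P 2/5 ✓
Row 5: (5,1)P 1/3 ✓ · (5,2)Q 4/6 ✓ · (5,3)Q 4/6 ✓ · (5,4)P 1/5 ✗
Row 6: (6,1)P 3/4 ✓ · (6,3)Q 4/7 ✓ · (6,4)Q 3/5 ✓
Row 7: (7,1)P 2/2 ✓ · (7,2)P 2/4 ✓ · (7,3)Q 2/4 ✓ · (7,4)P 0/3 ✗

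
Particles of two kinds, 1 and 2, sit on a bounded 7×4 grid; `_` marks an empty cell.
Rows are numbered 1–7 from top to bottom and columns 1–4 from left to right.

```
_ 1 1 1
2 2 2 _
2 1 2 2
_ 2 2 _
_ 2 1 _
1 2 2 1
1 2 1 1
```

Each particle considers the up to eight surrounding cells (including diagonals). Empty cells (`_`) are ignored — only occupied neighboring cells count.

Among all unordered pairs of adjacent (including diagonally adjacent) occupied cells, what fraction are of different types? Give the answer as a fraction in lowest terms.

28/55

Scan each occupied cell's neighbors to the right and below (and the two forward diagonals) so each pair is counted once.
Row 1: 1(1,2)–1(1,3)= 1(1,2)–2(2,2)≠ 1(1,2)–2(2,3)≠ 1(1,2)–2(2,1)≠ 1(1,3)–1(1,4)= 1(1,3)–2(2,3)≠ 1(1,3)–2(2,2)≠ 1(1,4)–2(2,3)≠  → 6/8 unlike.
Row 2: 2(2,1)–2(2,2)= 2(2,1)–2(3,1)= 2(2,1)–1(3,2)≠ 2(2,2)–2(2,3)= 2(2,2)–1(3,2)≠ 2(2,2)–2(3,3)= 2(2,2)–2(3,1)= 2(2,3)–2(3,3)= 2(2,3)–2(3,4)= 2(2,3)–1(3,2)≠  → 3/10 unlike.
Row 3: 2(3,1)–1(3,2)≠ 2(3,1)–2(4,2)= 1(3,2)–2(3,3)≠ 1(3,2)–2(4,2)≠ 1(3,2)–2(4,3)≠ 2(3,3)–2(3,4)= 2(3,3)–2(4,3)= 2(3,3)–2(4,2)= 2(3,4)–2(4,3)=  → 4/9 unlike.
Row 4: 2(4,2)–2(4,3)= 2(4,2)–2(5,2)= 2(4,2)–1(5,3)≠ 2(4,3)–1(5,3)≠ 2(4,3)–2(5,2)=  → 2/5 unlike.
Row 5: 2(5,2)–1(5,3)≠ 2(5,2)–2(6,2)= 2(5,2)–2(6,3)= 2(5,2)–1(6,1)≠ 1(5,3)–2(6,3)≠ 1(5,3)–1(6,4)= 1(5,3)–2(6,2)≠  → 4/7 unlike.
Row 6: 1(6,1)–2(6,2)≠ 1(6,1)–1(7,1)= 1(6,1)–2(7,2)≠ 2(6,2)–2(6,3)= 2(6,2)–2(7,2)= 2(6,2)–1(7,3)≠ 2(6,2)–1(7,1)≠ 2(6,3)–1(6,4)≠ 2(6,3)–1(7,3)≠ 2(6,3)–1(7,4)≠ 2(6,3)–2(7,2)= 1(6,4)–1(7,4)= 1(6,4)–1(7,3)=  → 7/13 unlike.
Row 7: 1(7,1)–2(7,2)≠ 2(7,2)–1(7,3)≠ 1(7,3)–1(7,4)=  → 2/3 unlike.
Total adjacent occupied pairs: 55; unlike-type pairs: 28.
28/55 is already in lowest terms.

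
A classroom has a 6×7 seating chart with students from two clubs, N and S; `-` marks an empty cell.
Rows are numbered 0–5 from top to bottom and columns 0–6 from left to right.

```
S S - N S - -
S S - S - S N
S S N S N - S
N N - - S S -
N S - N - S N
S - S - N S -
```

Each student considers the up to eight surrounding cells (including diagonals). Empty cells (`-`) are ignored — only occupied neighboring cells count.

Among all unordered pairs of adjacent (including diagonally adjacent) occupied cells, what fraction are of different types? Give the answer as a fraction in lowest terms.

1/2

Scan each occupied cell's neighbors to the right and below (and the two forward diagonals) so each pair is counted once.
From row 0: 2 unlike of 9 pairs (running 2/9).
From row 1: 6 unlike of 13 pairs (running 8/22).
From row 2: 9 unlike of 13 pairs (running 17/35).
From row 3: 4 unlike of 10 pairs (running 21/45).
From row 4: 6 unlike of 10 pairs (running 27/55).
From row 5: 1 unlike of 1 pairs (running 28/56).
Total adjacent occupied pairs: 56; unlike-type pairs: 28.
28/56 reduces to 1/2.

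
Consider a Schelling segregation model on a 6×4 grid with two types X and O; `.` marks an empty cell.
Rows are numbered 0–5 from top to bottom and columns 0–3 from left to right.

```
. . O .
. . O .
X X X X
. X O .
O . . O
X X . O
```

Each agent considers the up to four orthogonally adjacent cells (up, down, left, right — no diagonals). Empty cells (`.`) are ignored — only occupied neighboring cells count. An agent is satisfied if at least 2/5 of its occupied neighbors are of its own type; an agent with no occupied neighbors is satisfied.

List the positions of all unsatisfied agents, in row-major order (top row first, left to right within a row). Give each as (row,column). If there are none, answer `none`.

(3,2), (4,0)

Row 0: (0,2)O 1/1 ✓
Row 1: (1,2)O 1/2 ✓
Row 2: (2,0)X 1/1 ✓ · (2,1)X 3/3 ✓ · (2,2)X 2/4 ✓ · (2,3)X 1/1 ✓
Row 3: (3,1)X 1/2 ✓ · (3,2)O 0/2 ✗
Row 4: (4,0)O 0/1 ✗ · (4,3)O 1/1 ✓
Row 5: (5,0)X 1/2 ✓ · (5,1)X 1/1 ✓ · (5,3)O 1/1 ✓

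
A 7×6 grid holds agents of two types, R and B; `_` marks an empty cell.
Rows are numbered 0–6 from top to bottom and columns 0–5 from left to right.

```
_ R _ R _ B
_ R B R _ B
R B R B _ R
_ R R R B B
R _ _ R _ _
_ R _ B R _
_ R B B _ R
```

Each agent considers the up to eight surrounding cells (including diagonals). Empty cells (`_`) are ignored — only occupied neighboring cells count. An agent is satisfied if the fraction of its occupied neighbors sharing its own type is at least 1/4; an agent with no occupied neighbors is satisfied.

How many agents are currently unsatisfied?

Row 0: (0,1)R 1/2 ok · (0,3)R 1/2 ok · (0,5)B 1/1 ok
Row 1: (1,1)R 3/5 ok · (1,2)B 2/7 ok · (1,3)R 2/4 ok · (1,5)B 1/2 ok
Row 2: (2,0)R 2/3 ok · (2,1)B 1/6 unhappy · (2,2)R 5/8 ok · (2,3)B 2/6 ok · (2,5)R 0/3 unhappy
Row 3: (3,1)R 4/5 ok · (3,2)R 4/6 ok · (3,3)R 3/5 ok · (3,4)B 2/5 ok · (3,5)B 1/2 ok
Row 4: (4,0)R 2/2 ok · (4,3)R 3/5 ok
Row 5: (5,1)R 2/3 ok · (5,3)B 2/4 ok · (5,4)R 2/4 ok
Row 6: (6,1)R 1/2 ok · (6,2)B 2/4 ok · (6,3)B 2/3 ok · (6,5)R 1/1 ok
Unsatisfied: (2,1), (2,5) — 2 in total.

2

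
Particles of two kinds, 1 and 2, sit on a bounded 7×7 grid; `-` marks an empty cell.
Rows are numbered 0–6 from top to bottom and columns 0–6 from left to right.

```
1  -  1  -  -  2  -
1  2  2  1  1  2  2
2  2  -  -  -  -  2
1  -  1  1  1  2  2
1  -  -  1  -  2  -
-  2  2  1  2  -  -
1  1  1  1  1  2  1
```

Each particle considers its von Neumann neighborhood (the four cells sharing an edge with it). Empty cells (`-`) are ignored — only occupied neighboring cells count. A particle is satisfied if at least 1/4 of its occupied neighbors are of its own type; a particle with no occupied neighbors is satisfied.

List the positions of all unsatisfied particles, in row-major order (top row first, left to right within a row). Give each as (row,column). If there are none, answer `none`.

(0,2), (5,4), (6,5), (6,6)

(0,0)1 1/1 satisfied
(0,2)1 0/1 not
(0,5)2 1/1 satisfied
(1,0)1 1/3 satisfied
(1,1)2 2/3 satisfied
(1,2)2 1/3 satisfied
(1,3)1 1/2 satisfied
(1,4)1 1/2 satisfied
(1,5)2 2/3 satisfied
(1,6)2 2/2 satisfied
(2,0)2 1/3 satisfied
(2,1)2 2/2 satisfied
(2,6)2 2/2 satisfied
(3,0)1 1/2 satisfied
(3,2)1 1/1 satisfied
(3,3)1 3/3 satisfied
(3,4)1 1/2 satisfied
(3,5)2 2/3 satisfied
(3,6)2 2/2 satisfied
(4,0)1 1/1 satisfied
(4,3)1 2/2 satisfied
(4,5)2 1/1 satisfied
(5,1)2 1/2 satisfied
(5,2)2 1/3 satisfied
(5,3)1 2/4 satisfied
(5,4)2 0/2 not
(6,0)1 1/1 satisfied
(6,1)1 2/3 satisfied
(6,2)1 2/3 satisfied
(6,3)1 3/3 satisfied
(6,4)1 1/3 satisfied
(6,5)2 0/2 not
(6,6)1 0/1 not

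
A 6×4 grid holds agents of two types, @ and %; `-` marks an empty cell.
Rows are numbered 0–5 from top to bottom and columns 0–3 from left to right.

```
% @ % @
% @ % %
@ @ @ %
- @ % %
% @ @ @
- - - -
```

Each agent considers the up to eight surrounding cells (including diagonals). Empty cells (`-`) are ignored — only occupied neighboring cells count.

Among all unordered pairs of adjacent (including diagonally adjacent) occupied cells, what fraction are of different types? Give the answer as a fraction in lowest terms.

Scan each occupied cell's neighbors to the right and below (and the two forward diagonals) so each pair is counted once.
Row 0: %(0,0)–@(0,1)≠ %(0,0)–%(1,0)= %(0,0)–@(1,1)≠ @(0,1)–%(0,2)≠ @(0,1)–@(1,1)= @(0,1)–%(1,2)≠ @(0,1)–%(1,0)≠ %(0,2)–@(0,3)≠ %(0,2)–%(1,2)= %(0,2)–%(1,3)= %(0,2)–@(1,1)≠ @(0,3)–%(1,3)≠ @(0,3)–%(1,2)≠  → 9/13 unlike.
Row 1: %(1,0)–@(1,1)≠ %(1,0)–@(2,0)≠ %(1,0)–@(2,1)≠ @(1,1)–%(1,2)≠ @(1,1)–@(2,1)= @(1,1)–@(2,2)= @(1,1)–@(2,0)= %(1,2)–%(1,3)= %(1,2)–@(2,2)≠ %(1,2)–%(2,3)= %(1,2)–@(2,1)≠ %(1,3)–%(2,3)= %(1,3)–@(2,2)≠  → 7/13 unlike.
Row 2: @(2,0)–@(2,1)= @(2,0)–@(3,1)= @(2,1)–@(2,2)= @(2,1)–@(3,1)= @(2,1)–%(3,2)≠ @(2,2)–%(2,3)≠ @(2,2)–%(3,2)≠ @(2,2)–%(3,3)≠ @(2,2)–@(3,1)= %(2,3)–%(3,3)= %(2,3)–%(3,2)=  → 4/11 unlike.
Row 3: @(3,1)–%(3,2)≠ @(3,1)–@(4,1)= @(3,1)–@(4,2)= @(3,1)–%(4,0)≠ %(3,2)–%(3,3)= %(3,2)–@(4,2)≠ %(3,2)–@(4,3)≠ %(3,2)–@(4,1)≠ %(3,3)–@(4,3)≠ %(3,3)–@(4,2)≠  → 7/10 unlike.
Row 4: %(4,0)–@(4,1)≠ @(4,1)–@(4,2)= @(4,2)–@(4,3)=  → 1/3 unlike.
Total adjacent occupied pairs: 50; unlike-type pairs: 28.
28/50 reduces to 14/25.

14/25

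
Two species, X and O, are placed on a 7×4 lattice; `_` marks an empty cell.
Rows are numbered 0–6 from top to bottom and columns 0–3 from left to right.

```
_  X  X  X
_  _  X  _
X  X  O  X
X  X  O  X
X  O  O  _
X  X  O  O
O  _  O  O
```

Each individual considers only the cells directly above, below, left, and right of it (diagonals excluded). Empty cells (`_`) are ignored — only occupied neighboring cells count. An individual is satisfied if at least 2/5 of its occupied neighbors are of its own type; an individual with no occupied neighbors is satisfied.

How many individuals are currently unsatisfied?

Row 0: (0,1)X 1/1 ✓ · (0,2)X 3/3 ✓ · (0,3)X 1/1 ✓
Row 1: (1,2)X 1/2 ✓
Row 2: (2,0)X 2/2 ✓ · (2,1)X 2/3 ✓ · (2,2)O 1/4 ✗ · (2,3)X 1/2 ✓
Row 3: (3,0)X 3/3 ✓ · (3,1)X 2/4 ✓ · (3,2)O 2/4 ✓ · (3,3)X 1/2 ✓
Row 4: (4,0)X 2/3 ✓ · (4,1)O 1/4 ✗ · (4,2)O 3/3 ✓
Row 5: (5,0)X 2/3 ✓ · (5,1)X 1/3 ✗ · (5,2)O 3/4 ✓ · (5,3)O 2/2 ✓
Row 6: (6,0)O 0/1 ✗ · (6,2)O 2/2 ✓ · (6,3)O 2/2 ✓
Unsatisfied: (2,2), (4,1), (5,1), (6,0) — 4 in total.

4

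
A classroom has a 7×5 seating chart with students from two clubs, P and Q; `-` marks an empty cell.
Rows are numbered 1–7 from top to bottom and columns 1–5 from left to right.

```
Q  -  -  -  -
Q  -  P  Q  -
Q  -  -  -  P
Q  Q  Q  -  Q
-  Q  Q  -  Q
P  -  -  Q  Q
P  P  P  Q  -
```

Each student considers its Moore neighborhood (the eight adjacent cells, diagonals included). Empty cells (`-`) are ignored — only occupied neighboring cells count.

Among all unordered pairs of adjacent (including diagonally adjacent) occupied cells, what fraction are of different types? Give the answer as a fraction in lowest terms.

Scan each occupied cell's neighbors to the right and below (and the two forward diagonals) so each pair is counted once.
Row 1: Q(1,1)–Q(2,1)=  → 0/1 unlike.
Row 2: Q(2,1)–Q(3,1)= P(2,3)–Q(2,4)≠ Q(2,4)–P(3,5)≠  → 2/3 unlike.
Row 3: Q(3,1)–Q(4,1)= Q(3,1)–Q(4,2)= P(3,5)–Q(4,5)≠  → 1/3 unlike.
Row 4: Q(4,1)–Q(4,2)= Q(4,1)–Q(5,2)= Q(4,2)–Q(4,3)= Q(4,2)–Q(5,2)= Q(4,2)–Q(5,3)= Q(4,3)–Q(5,3)= Q(4,3)–Q(5,2)= Q(4,5)–Q(5,5)=  → 0/8 unlike.
Row 5: Q(5,2)–Q(5,3)= Q(5,2)–P(6,1)≠ Q(5,3)–Q(6,4)= Q(5,5)–Q(6,5)= Q(5,5)–Q(6,4)=  → 1/5 unlike.
Row 6: P(6,1)–P(7,1)= P(6,1)–P(7,2)= Q(6,4)–Q(6,5)= Q(6,4)–Q(7,4)= Q(6,4)–P(7,3)≠ Q(6,5)–Q(7,4)=  → 1/6 unlike.
Row 7: P(7,1)–P(7,2)= P(7,2)–P(7,3)= P(7,3)–Q(7,4)≠  → 1/3 unlike.
Total adjacent occupied pairs: 29; unlike-type pairs: 6.
6/29 is already in lowest terms.

6/29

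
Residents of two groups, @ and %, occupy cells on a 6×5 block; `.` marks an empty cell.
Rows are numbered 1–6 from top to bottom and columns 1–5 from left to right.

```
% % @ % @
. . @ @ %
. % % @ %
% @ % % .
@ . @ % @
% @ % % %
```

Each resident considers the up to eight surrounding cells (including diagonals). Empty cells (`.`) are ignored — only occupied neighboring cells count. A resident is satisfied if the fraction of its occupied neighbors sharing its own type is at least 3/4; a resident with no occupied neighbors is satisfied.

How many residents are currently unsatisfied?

Row 1: (1,1)% 1/1 ok · (1,2)% 1/3 unhappy · (1,3)@ 2/4 unhappy · (1,4)% 1/5 unhappy · (1,5)@ 1/3 unhappy
Row 2: (2,3)@ 3/7 unhappy · (2,4)@ 4/8 unhappy · (2,5)% 2/5 unhappy
Row 3: (3,2)% 3/5 unhappy · (3,3)% 3/7 unhappy · (3,4)@ 2/7 unhappy · (3,5)% 2/4 unhappy
Row 4: (4,1)% 1/3 unhappy · (4,2)@ 2/6 unhappy · (4,3)% 4/7 unhappy · (4,4)% 4/7 unhappy
Row 5: (5,1)@ 2/4 unhappy · (5,3)@ 2/7 unhappy · (5,4)% 5/7 unhappy · (5,5)@ 0/4 unhappy
Row 6: (6,1)% 0/2 unhappy · (6,2)@ 2/4 unhappy · (6,3)% 2/4 unhappy · (6,4)% 3/5 unhappy · (6,5)% 2/3 unhappy
Unsatisfied: (1,2), (1,3), (1,4), (1,5), (2,3), (2,4), (2,5), (3,2), (3,3), (3,4), (3,5), (4,1), (4,2), (4,3), (4,4), (5,1), (5,3), (5,4), (5,5), (6,1), (6,2), (6,3), (6,4), (6,5) — 24 in total.

24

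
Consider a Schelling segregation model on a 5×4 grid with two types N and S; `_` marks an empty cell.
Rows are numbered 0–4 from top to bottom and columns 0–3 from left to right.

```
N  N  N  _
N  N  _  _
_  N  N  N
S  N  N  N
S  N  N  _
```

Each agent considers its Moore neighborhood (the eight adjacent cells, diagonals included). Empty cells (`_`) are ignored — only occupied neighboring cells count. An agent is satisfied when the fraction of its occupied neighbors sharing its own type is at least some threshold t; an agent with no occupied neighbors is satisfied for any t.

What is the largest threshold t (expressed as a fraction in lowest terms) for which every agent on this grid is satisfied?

Row 0: (0,0)N 3/3 · (0,1)N 4/4 · (0,2)N 2/2
Row 1: (1,0)N 4/4 · (1,1)N 6/6
Row 2: (2,1)N 5/6 · (2,2)N 6/6 · (2,3)N 3/3
Row 3: (3,0)S 1/4 · (3,1)N 5/7 · (3,2)N 7/7 · (3,3)N 4/4
Row 4: (4,0)S 1/3 · (4,1)N 3/5 · (4,2)N 4/4
The smallest same-type fraction is 1/4 at (3,0), which reduces to 1/4. Any threshold above that leaves this agent unsatisfied.

1/4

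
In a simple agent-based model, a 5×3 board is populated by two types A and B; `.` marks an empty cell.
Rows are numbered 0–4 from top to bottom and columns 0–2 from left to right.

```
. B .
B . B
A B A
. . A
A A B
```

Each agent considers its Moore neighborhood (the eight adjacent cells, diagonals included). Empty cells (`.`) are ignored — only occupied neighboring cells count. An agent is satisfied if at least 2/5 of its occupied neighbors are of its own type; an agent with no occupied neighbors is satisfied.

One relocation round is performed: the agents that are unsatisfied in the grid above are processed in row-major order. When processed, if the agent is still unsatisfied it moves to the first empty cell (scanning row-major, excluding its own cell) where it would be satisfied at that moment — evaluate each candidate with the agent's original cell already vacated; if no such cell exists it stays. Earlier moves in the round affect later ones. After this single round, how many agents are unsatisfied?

Initially unsatisfied (in order): (2,0), (2,2), (4,2).
  (2,0) → (3,0).
  (2,2) → (3,1).
  (4,2) → (0,0).
Resulting grid:
B B .
B . B
. B .
A A A
A A .
All satisfied now.

0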